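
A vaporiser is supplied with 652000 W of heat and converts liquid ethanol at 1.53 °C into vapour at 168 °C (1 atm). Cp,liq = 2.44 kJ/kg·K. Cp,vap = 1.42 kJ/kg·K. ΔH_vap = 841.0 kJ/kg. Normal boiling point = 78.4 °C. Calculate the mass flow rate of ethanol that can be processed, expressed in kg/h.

ṁ = 2030 kg/h

Δh = 2.44×(78.4−1.53) + 841.0 + 1.42×(168−78.4) = 1155.8 kJ/kg
Q = 652000 W = 652 kJ/s = 2.3472e+06 kJ/h
ṁ = Q/Δh = 2.3472e+06 / 1155.8 = 2030.8 kg/h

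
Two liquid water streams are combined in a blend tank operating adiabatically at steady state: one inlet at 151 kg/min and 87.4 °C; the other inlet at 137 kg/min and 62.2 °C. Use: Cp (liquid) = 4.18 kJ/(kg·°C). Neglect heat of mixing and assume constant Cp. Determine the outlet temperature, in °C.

T_out = 75.4 °C

Adiabatic, steady state ⇒ Σ ṁᵢCp,ᵢ(T_out − Tᵢ) = 0
T_out = Σ ṁᵢCp,ᵢTᵢ / Σ ṁᵢCp,ᵢ
      = 90785 / 1203.8 = 75.413 °C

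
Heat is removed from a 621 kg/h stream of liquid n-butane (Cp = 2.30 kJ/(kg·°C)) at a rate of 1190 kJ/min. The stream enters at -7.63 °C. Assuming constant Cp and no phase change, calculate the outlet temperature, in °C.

Q = 1190 kJ/min = 71400 kJ/h
ΔT = Q/(ṁ·Cp) = 71400/(621×2.30) = 49.989 K
T_out = -7.63 − 49.989 = -57.619 °C

T_out = -57.6 °C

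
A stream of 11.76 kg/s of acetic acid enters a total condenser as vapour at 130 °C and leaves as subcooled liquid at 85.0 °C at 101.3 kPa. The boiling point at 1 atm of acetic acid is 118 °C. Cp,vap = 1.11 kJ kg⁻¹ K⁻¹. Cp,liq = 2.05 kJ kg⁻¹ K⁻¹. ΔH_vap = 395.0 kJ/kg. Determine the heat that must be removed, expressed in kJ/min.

Q_c = 336000 kJ/min

vapour 130→118 °C: -13.32 kJ/kg
condensation at 118 °C: -395 kJ/kg
liquid 118→85.0 °C: -67.65 kJ/kg
Δh = -13.32 + -395 + -67.65 = -475.97 kJ/kg
Q = ṁ·Δh = 11.76 kg/s × -475.97 kJ/kg = -5597.4 kJ/s
|Q| = 5597.4 kW = 335840 kJ/min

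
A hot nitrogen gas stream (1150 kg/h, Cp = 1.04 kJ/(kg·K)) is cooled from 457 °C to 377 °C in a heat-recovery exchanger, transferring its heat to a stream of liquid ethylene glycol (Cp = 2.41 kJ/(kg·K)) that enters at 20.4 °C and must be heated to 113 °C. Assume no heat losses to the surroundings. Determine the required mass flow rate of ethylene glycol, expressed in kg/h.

Heat released by hot stream: Q = 1150 × 1.04 × (457 − 377) = 95680 kJ/h
Energy balance on cold side (adiabatic exchanger): Q = ṁ_c·Cp_c·(T_c,out − T_c,in)
ṁ_c = 95680 / [2.41 × (113 − 20.4)] = 428.74 kg/h

ṁ_c = 429 kg/h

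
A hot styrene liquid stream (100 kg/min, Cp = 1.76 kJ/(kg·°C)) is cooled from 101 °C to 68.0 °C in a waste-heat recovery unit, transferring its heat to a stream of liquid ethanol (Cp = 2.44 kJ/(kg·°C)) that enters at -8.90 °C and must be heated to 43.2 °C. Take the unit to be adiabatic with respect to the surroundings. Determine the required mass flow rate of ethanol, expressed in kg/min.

ṁ_c = 45.7 kg/min

Heat released by hot stream: Q = 100 × 1.76 × (101 − 68.0) = 5808 kJ/min
Energy balance on cold side (adiabatic exchanger): Q = ṁ_c·Cp_c·(T_c,out − T_c,in)
ṁ_c = 5808 / [2.44 × (43.2 − -8.90)] = 45.688 kg/min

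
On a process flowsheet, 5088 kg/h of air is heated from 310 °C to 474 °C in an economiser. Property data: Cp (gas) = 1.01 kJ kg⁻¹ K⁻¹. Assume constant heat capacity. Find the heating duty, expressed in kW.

Q = ṁ·Cp·ΔT = 5088 × 1.01 × (474 − 310) = 842780 kJ/h
Converting: 842780 / 3600 s = 234.1 kW

Q = 234 kW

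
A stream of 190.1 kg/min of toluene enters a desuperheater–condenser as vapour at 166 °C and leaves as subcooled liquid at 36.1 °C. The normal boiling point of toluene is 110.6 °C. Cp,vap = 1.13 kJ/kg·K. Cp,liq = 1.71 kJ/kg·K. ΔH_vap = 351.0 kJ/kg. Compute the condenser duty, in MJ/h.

Q_c = 6170 MJ/h

vapour 166→110.6 °C: -62.602 kJ/kg
condensation at 110.6 °C: -351 kJ/kg
liquid 110.6→36.1 °C: -127.39 kJ/kg
Δh = -62.602 + -351 + -127.39 = -541 kJ/kg
Q = ṁ·Δh = 190.1 kg/min × -541 kJ/kg = -102840 kJ/min
|Q| = 1714.1 kW = 6170.6 MJ/h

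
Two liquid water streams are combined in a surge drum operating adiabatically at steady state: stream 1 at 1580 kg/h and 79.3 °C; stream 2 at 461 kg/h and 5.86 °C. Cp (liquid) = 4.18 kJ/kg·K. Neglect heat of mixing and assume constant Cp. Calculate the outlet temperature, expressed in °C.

Adiabatic, steady state ⇒ Σ ṁᵢCp,ᵢ(T_out − Tᵢ) = 0
Σ ṁᵢCp,ᵢTᵢ = 1580×4.18×79.3 + 461×4.18×5.86 = 535020
Σ ṁᵢCp,ᵢ = 1580×4.18 + 461×4.18 = 8531.4
T_out = 535020 / 8531.4 = 62.712 °C

T_out = 62.7 °C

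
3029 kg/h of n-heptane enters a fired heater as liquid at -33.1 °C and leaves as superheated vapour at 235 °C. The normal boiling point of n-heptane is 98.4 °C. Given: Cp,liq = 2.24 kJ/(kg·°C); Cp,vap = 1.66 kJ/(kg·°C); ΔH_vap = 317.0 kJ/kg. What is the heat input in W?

liquid -33.1→98.4 °C: 294.56 kJ/kg
vaporisation at 98.4 °C: 317 kJ/kg
vapour 98.4→235 °C: 226.76 kJ/kg
Δh = 294.56 + 317 + 226.76 = 838.32 kJ/kg
Q = ṁ·Δh = 3029 kg/h × 838.32 kJ/kg = 2.5393e+06 kJ/h
|Q| = 705.35 kW = 705350 W

Q = 705000 W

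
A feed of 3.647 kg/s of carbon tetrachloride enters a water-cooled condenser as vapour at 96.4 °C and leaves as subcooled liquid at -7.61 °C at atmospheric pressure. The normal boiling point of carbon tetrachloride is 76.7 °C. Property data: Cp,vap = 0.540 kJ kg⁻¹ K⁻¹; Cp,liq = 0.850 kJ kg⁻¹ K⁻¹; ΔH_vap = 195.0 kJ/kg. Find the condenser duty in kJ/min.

vapour 96.4→76.7 °C: -10.638 kJ/kg
condensation at 76.7 °C: -195 kJ/kg
liquid 76.7→-7.61 °C: -71.663 kJ/kg
Δh = -10.638 + -195 + -71.663 = -277.3 kJ/kg
Q = ṁ·Δh = 3.647 kg/s × -277.3 kJ/kg = -1011.3 kJ/s
|Q| = 1011.3 kW = 60679 kJ/min

Q_c = 60700 kJ/min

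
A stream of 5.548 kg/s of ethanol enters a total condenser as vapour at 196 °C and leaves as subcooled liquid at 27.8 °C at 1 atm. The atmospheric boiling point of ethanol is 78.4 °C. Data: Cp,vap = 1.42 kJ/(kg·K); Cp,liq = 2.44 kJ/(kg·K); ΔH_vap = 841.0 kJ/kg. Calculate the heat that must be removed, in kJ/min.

vapour 196→78.4 °C: -166.99 kJ/kg
condensation at 78.4 °C: -841 kJ/kg
liquid 78.4→27.8 °C: -123.46 kJ/kg
Δh = -166.99 + -841 + -123.46 = -1131.5 kJ/kg
Q = ṁ·Δh = 5.548 kg/s × -1131.5 kJ/kg = -6277.3 kJ/s
|Q| = 6277.3 kW = 376640 kJ/min

Q_c = 377000 kJ/min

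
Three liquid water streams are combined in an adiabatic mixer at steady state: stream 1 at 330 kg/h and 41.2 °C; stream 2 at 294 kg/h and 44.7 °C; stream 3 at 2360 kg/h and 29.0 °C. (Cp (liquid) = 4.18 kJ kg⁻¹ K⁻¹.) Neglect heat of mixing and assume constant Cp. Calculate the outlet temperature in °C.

Energy balance with Q = 0: Σ ṁᵢCp,ᵢ(T_out − Tᵢ) = 0
T_out = Σ ṁᵢCp,ᵢTᵢ / Σ ṁᵢCp,ᵢ
      = 397840 / 12473 = 31.896 °C

T_out = 31.9 °C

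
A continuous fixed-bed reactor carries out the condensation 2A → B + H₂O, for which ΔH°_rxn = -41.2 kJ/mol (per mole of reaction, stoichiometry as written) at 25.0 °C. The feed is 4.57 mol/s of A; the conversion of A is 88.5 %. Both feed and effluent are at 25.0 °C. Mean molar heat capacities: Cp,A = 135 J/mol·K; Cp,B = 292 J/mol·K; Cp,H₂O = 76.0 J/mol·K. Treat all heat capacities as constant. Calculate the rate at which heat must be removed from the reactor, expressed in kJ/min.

Q_out = 5000 kJ/min

Extent of reaction ξ = 0.885 × 4.57 / 2 = 2.0222 mol/s
Reaction term: ξ·ΔH°_rxn = 2.0222 × -41.2 = -83.316 kJ/s
Q = ΔH = -83.316 kJ/s = -83.316 kW
Heat removed = 4998.9 kJ/min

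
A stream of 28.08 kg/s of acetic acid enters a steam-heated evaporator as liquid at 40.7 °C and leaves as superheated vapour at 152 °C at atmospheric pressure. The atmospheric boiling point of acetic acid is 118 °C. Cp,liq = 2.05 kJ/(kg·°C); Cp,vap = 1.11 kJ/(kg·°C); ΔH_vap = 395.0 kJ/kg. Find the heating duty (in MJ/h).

liquid 40.7→118 °C: 158.46 kJ/kg
vaporisation at 118 °C: 395 kJ/kg
vapour 118→152 °C: 37.74 kJ/kg
Δh = 158.46 + 395 + 37.74 = 591.2 kJ/kg
Q = ṁ·Δh = 28.08 kg/s × 591.2 kJ/kg = 16601 kJ/s
|Q| = 16601 kW = 59764 MJ/h

Q = 59800 MJ/h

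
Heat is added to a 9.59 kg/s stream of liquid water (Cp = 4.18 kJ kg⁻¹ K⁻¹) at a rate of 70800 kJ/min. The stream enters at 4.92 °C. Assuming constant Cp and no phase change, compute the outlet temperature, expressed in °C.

T_out = 34.4 °C

Q = 70800 kJ/min = 1180 kJ/s
ΔT = Q/(ṁ·Cp) = 1180/(9.59×4.18) = 29.437 K
T_out = 4.92 + 29.437 = 34.357 °C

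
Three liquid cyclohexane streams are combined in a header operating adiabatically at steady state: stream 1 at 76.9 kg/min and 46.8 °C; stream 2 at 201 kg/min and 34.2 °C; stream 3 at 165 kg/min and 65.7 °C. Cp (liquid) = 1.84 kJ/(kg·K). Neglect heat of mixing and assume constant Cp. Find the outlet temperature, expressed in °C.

No heat crosses the boundary, so H_out = H_in.
Σ ṁᵢCp,ᵢTᵢ = 76.9×1.84×46.8 + 201×1.84×34.2 + 165×1.84×65.7 = 39217
Σ ṁᵢCp,ᵢ = 76.9×1.84 + 201×1.84 + 165×1.84 = 814.94
T_out = 39217 / 814.94 = 48.123 °C

T_out = 48.1 °C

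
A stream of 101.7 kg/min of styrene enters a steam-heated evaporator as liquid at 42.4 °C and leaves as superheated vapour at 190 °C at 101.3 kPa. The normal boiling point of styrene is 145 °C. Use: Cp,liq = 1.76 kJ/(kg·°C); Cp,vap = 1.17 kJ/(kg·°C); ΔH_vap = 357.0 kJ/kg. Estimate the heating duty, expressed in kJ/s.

Q = 1000 kJ/s

liquid 42.4→145 °C: 180.58 kJ/kg
vaporisation at 145 °C: 357 kJ/kg
vapour 145→190 °C: 52.65 kJ/kg
Δh = 180.58 + 357 + 52.65 = 590.23 kJ/kg
Q = ṁ·Δh = 101.7 kg/min × 590.23 kJ/kg = 60026 kJ/min
|Q| = 1000.4 kW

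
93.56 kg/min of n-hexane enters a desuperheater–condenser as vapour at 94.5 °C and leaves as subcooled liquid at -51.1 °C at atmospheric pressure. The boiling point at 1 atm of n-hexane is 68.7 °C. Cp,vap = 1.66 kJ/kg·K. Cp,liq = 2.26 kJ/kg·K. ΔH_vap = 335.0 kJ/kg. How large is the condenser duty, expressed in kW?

vapour 94.5→68.7 °C: -42.828 kJ/kg
condensation at 68.7 °C: -335 kJ/kg
liquid 68.7→-51.1 °C: -270.75 kJ/kg
Δh = -42.828 + -335 + -270.75 = -648.58 kJ/kg
Q = ṁ·Δh = 93.56 kg/min × -648.58 kJ/kg = -60681 kJ/min
|Q| = 1011.3 kW

Q_c = 1010 kW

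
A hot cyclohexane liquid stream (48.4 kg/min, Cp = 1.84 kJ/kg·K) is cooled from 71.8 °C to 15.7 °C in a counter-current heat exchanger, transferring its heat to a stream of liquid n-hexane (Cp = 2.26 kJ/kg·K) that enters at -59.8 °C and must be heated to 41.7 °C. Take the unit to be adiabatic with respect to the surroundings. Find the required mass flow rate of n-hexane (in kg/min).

Heat released by hot stream: Q = 48.4 × 1.84 × (71.8 − 15.7) = 4996 kJ/min
Energy balance on cold side (adiabatic exchanger): Q = ṁ_c·Cp_c·(T_c,out − T_c,in)
ṁ_c = 4996 / [2.26 × (41.7 − -59.8)] = 21.78 kg/min

ṁ_c = 21.8 kg/min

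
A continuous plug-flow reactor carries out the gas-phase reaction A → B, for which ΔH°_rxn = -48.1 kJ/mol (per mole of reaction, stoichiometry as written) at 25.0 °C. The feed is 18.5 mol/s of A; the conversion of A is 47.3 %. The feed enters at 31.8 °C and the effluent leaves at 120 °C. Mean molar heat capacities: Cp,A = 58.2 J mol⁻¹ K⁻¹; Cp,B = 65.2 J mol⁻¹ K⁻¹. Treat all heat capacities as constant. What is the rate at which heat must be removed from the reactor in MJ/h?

Extent of reaction ξ = 0.473 × 18.5 = 8.7505 mol/s
Reaction term: ξ·ΔH°_rxn = 8.7505 × -48.1 = -420.9 kJ/s
Sensible, feed 31.8→25 °C: -7.3216 kJ/s
Outlet flows (mol/s): A 9.7495, B 8.7505
Sensible, products 25→120 °C: 108.11 kJ/s
Q = ΔH = -320.12 kJ/s = -320.12 kW
Heat removed = 1152.4 MJ/h

Q_out = 1150 MJ/h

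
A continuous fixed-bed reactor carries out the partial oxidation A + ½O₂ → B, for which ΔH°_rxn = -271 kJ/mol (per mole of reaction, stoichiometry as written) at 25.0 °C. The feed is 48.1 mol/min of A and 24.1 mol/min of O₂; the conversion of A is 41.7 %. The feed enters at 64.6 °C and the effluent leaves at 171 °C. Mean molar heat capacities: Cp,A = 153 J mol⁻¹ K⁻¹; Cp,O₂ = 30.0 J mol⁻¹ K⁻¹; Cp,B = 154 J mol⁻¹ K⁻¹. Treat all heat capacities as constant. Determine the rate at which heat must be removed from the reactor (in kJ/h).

Q_out = 277000 kJ/h

Extent of reaction ξ = 0.417 × 48.1 = 20.058 mol/min
Reaction term: ξ·ΔH°_rxn = 20.058 × -271 = -5435.6 kJ/min
Sensible, feed 64.6→25 °C: -320.06 kJ/min
Outlet flows (mol/min): A 28.042, O₂ 14.071, B 20.058
Sensible, products 25→171 °C: 1139 kJ/min
Q = ΔH = -4616.7 kJ/min = -76.945 kW
Heat removed = 277000 kJ/h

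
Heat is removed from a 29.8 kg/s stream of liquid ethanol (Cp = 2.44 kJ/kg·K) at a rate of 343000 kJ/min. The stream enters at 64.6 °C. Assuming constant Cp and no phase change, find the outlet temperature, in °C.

T_out = -14.0 °C

Q = 343000 kJ/min = 5716.7 kJ/s
ΔT = Q/(ṁ·Cp) = 5716.7/(29.8×2.44) = 78.621 K
T_out = 64.6 − 78.621 = -14.021 °C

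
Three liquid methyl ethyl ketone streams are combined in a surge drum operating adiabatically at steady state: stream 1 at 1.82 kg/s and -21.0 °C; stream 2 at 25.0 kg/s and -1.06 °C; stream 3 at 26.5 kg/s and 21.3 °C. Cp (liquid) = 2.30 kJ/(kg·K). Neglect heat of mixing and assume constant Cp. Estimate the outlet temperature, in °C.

T_out = 9.37 °C

No heat crosses the boundary, so H_out = H_in.
T_out = Σ ṁᵢCp,ᵢTᵢ / Σ ṁᵢCp,ᵢ
      = 1149.4 / 122.64 = 9.3723 °C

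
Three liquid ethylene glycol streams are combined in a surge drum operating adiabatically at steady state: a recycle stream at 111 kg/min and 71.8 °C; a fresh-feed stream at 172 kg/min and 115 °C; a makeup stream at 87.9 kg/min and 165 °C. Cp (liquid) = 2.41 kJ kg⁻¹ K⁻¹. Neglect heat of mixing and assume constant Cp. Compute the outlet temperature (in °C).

T_out = 114 °C

No heat crosses the boundary, so H_out = H_in.
T_out = Σ ṁᵢCp,ᵢTᵢ / Σ ṁᵢCp,ᵢ
      = 101830 / 893.87 = 113.92 °C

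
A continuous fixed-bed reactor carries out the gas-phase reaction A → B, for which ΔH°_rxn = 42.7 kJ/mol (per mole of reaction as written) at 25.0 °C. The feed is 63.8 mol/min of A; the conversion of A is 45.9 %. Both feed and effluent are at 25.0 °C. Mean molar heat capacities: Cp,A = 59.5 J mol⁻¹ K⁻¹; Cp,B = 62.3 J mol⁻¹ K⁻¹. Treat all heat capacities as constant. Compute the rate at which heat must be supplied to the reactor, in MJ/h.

Extent of reaction ξ = 0.459 × 63.8 = 29.284 mol/min
Reaction term: ξ·ΔH°_rxn = 29.284 × 42.7 = 1250.4 kJ/min
Q = ΔH = 1250.4 kJ/min = 20.841 kW
Heat supplied = 75.026 MJ/h

Q_in = 75.0 MJ/h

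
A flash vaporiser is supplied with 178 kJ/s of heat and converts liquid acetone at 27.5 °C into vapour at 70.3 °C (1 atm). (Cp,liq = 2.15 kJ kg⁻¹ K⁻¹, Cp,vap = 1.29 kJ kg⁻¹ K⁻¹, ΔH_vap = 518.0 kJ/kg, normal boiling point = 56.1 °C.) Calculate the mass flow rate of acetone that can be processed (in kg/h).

ṁ = 1070 kg/h

Δh = 2.15×(56.1−27.5) + 518.0 + 1.29×(70.3−56.1) = 597.81 kJ/kg
Q = 178 kJ/s = 178 kJ/s = 640800 kJ/h
ṁ = Q/Δh = 640800 / 597.81 = 1071.9 kg/h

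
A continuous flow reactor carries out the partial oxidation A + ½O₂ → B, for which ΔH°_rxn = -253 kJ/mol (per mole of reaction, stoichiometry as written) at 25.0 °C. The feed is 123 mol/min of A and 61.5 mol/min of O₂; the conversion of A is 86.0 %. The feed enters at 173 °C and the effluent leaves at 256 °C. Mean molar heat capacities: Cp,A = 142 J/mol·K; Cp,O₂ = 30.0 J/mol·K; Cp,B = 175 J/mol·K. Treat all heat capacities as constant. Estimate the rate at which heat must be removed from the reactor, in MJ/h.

Q_out = 1480 MJ/h

Extent of reaction ξ = 0.860 × 123 = 105.78 mol/min
Reaction term: ξ·ΔH°_rxn = 105.78 × -253 = -26762 kJ/min
Sensible, feed 173→25 °C: -2858 kJ/min
Outlet flows (mol/min): A 17.22, O₂ 8.61, B 105.78
Sensible, products 25→256 °C: 4900.7 kJ/min
Q = ΔH = -24720 kJ/min = -411.99 kW
Heat removed = 1483.2 MJ/h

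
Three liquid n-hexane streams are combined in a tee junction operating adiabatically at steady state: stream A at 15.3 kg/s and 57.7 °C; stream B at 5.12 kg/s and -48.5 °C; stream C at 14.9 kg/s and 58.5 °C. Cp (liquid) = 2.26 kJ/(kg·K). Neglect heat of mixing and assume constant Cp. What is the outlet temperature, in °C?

T_out = 42.6 °C

No heat crosses the boundary, so H_out = H_in.
T_out = Σ ṁᵢCp,ᵢTᵢ / Σ ṁᵢCp,ᵢ
      = 3403.9 / 79.823 = 42.643 °C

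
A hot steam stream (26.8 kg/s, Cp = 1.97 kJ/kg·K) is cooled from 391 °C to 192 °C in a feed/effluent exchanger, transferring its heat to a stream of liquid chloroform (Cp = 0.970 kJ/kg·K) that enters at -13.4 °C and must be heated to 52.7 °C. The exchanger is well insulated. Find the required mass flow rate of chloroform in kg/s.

Heat released by hot stream: Q = 26.8 × 1.97 × (391 − 192) = 10506 kJ/s
Energy balance on cold side (adiabatic exchanger): Q = ṁ_c·Cp_c·(T_c,out − T_c,in)
ṁ_c = 10506 / [0.970 × (52.7 − -13.4)] = 163.86 kg/s

ṁ_c = 164 kg/s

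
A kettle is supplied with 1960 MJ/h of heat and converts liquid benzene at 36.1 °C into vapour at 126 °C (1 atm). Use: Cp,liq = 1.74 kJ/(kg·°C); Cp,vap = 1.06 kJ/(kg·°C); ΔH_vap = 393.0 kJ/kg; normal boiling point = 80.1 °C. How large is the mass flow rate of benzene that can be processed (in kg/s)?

Δh = 1.74×(80.1−36.1) + 393.0 + 1.06×(126−80.1) = 518.21 kJ/kg
Q = 1960 MJ/h = 544.44 kJ/s = 544.44 kJ/s
ṁ = Q/Δh = 544.44 / 518.21 = 1.0506 kg/s

ṁ = 1.05 kg/s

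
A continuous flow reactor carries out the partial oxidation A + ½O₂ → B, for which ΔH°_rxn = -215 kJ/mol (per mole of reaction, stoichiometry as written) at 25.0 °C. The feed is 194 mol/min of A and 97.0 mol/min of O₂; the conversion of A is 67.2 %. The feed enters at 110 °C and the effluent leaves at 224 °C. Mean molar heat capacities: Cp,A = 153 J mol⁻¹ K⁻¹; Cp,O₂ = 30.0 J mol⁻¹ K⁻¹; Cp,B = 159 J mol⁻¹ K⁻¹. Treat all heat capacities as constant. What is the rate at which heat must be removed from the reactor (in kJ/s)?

Extent of reaction ξ = 0.672 × 194 = 130.37 mol/min
Reaction term: ξ·ΔH°_rxn = 130.37 × -215 = -28029 kJ/min
Sensible, feed 110→25 °C: -2770.3 kJ/min
Outlet flows (mol/min): A 63.632, O₂ 31.816, B 130.37
Sensible, products 25→224 °C: 6252.3 kJ/min
Q = ΔH = -24547 kJ/min = -409.12 kW
Heat removed = 409.12 kJ/s

Q_out = 409 kJ/s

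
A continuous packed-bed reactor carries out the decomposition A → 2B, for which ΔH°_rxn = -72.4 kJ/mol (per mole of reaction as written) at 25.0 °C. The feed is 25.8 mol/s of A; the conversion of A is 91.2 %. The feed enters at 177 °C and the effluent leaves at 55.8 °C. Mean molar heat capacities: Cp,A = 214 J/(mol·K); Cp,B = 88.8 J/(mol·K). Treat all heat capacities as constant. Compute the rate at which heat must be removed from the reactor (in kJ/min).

Extent of reaction ξ = 0.912 × 25.8 = 23.53 mol/s
Reaction term: ξ·ΔH°_rxn = 23.53 × -72.4 = -1703.5 kJ/s
Sensible, feed 177→25 °C: -839.22 kJ/s
Outlet flows (mol/s): A 2.2704, B 47.059
Sensible, products 25→55.8 °C: 143.67 kJ/s
Q = ΔH = -2399.1 kJ/s = -2399.1 kW
Heat removed = 143950 kJ/min

Q_out = 144000 kJ/min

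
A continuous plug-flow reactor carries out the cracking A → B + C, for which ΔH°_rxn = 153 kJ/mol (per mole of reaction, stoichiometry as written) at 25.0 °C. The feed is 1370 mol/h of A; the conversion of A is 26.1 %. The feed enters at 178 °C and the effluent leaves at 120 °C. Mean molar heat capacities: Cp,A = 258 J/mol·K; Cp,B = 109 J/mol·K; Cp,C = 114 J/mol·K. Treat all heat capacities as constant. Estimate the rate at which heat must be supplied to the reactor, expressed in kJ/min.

Q_in = 550 kJ/min

Extent of reaction ξ = 0.261 × 1370 = 357.57 mol/h
Reaction term: ξ·ΔH°_rxn = 357.57 × 153 = 54708 kJ/h
Sensible, feed 178→25 °C: -54079 kJ/h
Outlet flows (mol/h): A 1012.4, B 357.57, C 357.57
Sensible, products 25→120 °C: 32390 kJ/h
Q = ΔH = 33019 kJ/h = 9.1718 kW
Heat supplied = 550.31 kJ/min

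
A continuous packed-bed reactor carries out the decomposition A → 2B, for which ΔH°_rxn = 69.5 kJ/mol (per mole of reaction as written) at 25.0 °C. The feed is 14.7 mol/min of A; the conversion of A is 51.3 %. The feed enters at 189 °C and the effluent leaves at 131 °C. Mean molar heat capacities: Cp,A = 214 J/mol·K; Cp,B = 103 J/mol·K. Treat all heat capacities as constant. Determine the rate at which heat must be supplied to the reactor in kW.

Q_in = 5.59 kW

Extent of reaction ξ = 0.513 × 14.7 = 7.5411 mol/min
Reaction term: ξ·ΔH°_rxn = 7.5411 × 69.5 = 524.11 kJ/min
Sensible, feed 189→25 °C: -515.91 kJ/min
Outlet flows (mol/min): A 7.1589, B 15.082
Sensible, products 25→131 °C: 327.06 kJ/min
Q = ΔH = 335.26 kJ/min = 5.5876 kW
Heat supplied = 5.5876 kW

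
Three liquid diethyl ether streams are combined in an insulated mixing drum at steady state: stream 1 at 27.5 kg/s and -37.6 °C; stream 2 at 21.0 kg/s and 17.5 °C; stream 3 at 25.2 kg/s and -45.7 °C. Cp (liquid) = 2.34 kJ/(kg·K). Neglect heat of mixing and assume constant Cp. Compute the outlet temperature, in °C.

T_out = -24.7 °C

Adiabatic, steady state ⇒ Σ ṁᵢCp,ᵢ(T_out − Tᵢ) = 0
T_out = Σ ṁᵢCp,ᵢTᵢ / Σ ṁᵢCp,ᵢ
      = -4254.4 / 172.46 = -24.669 °C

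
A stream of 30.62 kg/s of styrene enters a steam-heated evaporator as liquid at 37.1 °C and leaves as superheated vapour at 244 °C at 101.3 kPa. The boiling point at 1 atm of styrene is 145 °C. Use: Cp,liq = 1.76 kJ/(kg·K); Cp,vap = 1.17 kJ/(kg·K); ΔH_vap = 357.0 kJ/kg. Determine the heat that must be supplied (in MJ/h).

liquid 37.1→145 °C: 189.9 kJ/kg
vaporisation at 145 °C: 357 kJ/kg
vapour 145→244 °C: 115.83 kJ/kg
Δh = 189.9 + 357 + 115.83 = 662.73 kJ/kg
Q = ṁ·Δh = 30.62 kg/s × 662.73 kJ/kg = 20293 kJ/s
|Q| = 20293 kW = 73054 MJ/h

Q = 73100 MJ/h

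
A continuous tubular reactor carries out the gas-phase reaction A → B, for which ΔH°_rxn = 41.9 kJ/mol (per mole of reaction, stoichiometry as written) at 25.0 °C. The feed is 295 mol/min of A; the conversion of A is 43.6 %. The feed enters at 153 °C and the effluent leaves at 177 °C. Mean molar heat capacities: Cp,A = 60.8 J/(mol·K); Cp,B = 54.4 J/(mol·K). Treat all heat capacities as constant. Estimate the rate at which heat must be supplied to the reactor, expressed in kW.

Extent of reaction ξ = 0.436 × 295 = 128.62 mol/min
Reaction term: ξ·ΔH°_rxn = 128.62 × 41.9 = 5389.2 kJ/min
Sensible, feed 153→25 °C: -2295.8 kJ/min
Outlet flows (mol/min): A 166.38, B 128.62
Sensible, products 25→177 °C: 2601.2 kJ/min
Q = ΔH = 5694.5 kJ/min = 94.909 kW
Heat supplied = 94.909 kW

Q_in = 94.9 kW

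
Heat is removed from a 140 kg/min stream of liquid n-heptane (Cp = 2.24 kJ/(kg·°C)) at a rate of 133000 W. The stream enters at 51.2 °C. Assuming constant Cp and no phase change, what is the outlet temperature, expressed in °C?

T_out = 25.8 °C

Q = 133000 W = 7980 kJ/min
ΔT = Q/(ṁ·Cp) = 7980/(140×2.24) = 25.446 K
T_out = 51.2 − 25.446 = 25.754 °C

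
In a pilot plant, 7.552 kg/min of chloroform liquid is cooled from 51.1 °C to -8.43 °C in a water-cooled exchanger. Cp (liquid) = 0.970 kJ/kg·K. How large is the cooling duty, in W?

Q = ṁ·Cp·ΔT = 7.552 × 0.970 × (-8.43 − 51.1) = -436.08 kJ/min
Converting: 436.08 / 60 s = 7.2681 kW
Cooling duty = 7268.1 W

Q_c = 7270 W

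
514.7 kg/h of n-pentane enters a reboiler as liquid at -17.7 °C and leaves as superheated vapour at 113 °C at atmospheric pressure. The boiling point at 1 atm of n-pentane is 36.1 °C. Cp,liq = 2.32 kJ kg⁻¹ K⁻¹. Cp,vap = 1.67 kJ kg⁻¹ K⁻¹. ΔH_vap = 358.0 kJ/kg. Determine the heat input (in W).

Q = 87400 W

liquid -17.7→36.1 °C: 124.82 kJ/kg
vaporisation at 36.1 °C: 358 kJ/kg
vapour 36.1→113 °C: 128.42 kJ/kg
Δh = 124.82 + 358 + 128.42 = 611.24 kJ/kg
Q = ṁ·Δh = 514.7 kg/h × 611.24 kJ/kg = 314600 kJ/h
|Q| = 87.39 kW = 87390 W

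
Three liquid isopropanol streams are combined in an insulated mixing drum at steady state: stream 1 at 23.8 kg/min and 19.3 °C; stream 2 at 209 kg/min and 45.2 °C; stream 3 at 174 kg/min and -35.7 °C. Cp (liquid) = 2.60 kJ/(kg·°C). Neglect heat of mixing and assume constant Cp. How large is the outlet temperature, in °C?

Energy balance with Q = 0: Σ ṁᵢCp,ᵢ(T_out − Tᵢ) = 0
T_out = Σ ṁᵢCp,ᵢTᵢ / Σ ṁᵢCp,ᵢ
      = 9605.3 / 1057.7 = 9.0815 °C

T_out = 9.08 °C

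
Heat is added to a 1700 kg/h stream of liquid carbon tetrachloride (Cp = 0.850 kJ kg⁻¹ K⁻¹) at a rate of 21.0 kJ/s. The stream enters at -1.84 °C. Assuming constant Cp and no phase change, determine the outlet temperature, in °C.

T_out = 50.5 °C

Q = 21.0 kJ/s = 75600 kJ/h
ΔT = Q/(ṁ·Cp) = 75600/(1700×0.850) = 52.318 K
T_out = -1.84 + 52.318 = 50.478 °C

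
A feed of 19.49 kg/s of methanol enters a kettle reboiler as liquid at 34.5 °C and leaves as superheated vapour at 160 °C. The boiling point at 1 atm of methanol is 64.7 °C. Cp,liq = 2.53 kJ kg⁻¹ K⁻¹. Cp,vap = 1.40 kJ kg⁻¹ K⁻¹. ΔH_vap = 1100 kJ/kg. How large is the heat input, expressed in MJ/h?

liquid 34.5→64.7 °C: 76.406 kJ/kg
vaporisation at 64.7 °C: 1100 kJ/kg
vapour 64.7→160 °C: 133.42 kJ/kg
Δh = 76.406 + 1100 + 133.42 = 1309.8 kJ/kg
Q = ṁ·Δh = 19.49 kg/s × 1309.8 kJ/kg = 25529 kJ/s
|Q| = 25529 kW = 91903 MJ/h

Q = 91900 MJ/h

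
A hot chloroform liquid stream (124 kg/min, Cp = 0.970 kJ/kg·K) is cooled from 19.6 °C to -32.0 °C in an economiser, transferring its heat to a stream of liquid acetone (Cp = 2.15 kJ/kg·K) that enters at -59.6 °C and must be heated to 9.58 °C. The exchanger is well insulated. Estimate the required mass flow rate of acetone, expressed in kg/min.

Heat released by hot stream: Q = 124 × 0.970 × (19.6 − -32.0) = 6206.4 kJ/min
Energy balance on cold side (adiabatic exchanger): Q = ṁ_c·Cp_c·(T_c,out − T_c,in)
ṁ_c = 6206.4 / [2.15 × (9.58 − -59.6)] = 41.728 kg/min

ṁ_c = 41.7 kg/min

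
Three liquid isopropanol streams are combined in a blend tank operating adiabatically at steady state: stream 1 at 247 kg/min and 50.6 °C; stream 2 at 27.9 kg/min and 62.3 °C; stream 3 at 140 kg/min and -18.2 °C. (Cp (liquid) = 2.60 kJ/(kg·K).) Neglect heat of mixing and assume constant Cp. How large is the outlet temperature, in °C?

Energy balance with Q = 0: Σ ṁᵢCp,ᵢ(T_out − Tᵢ) = 0
Σ ṁᵢCp,ᵢTᵢ = 247×2.60×50.6 + 27.9×2.60×62.3 + 140×2.60×-18.2 = 30390
Σ ṁᵢCp,ᵢ = 247×2.60 + 27.9×2.60 + 140×2.60 = 1078.7
T_out = 30390 / 1078.7 = 28.172 °C

T_out = 28.2 °C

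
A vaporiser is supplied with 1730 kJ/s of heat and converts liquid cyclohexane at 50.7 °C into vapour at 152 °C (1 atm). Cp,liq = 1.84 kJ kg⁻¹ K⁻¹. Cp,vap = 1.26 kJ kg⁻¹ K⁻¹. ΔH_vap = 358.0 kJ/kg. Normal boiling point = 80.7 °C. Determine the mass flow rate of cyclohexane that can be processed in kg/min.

Δh = 1.84×(80.7−50.7) + 358.0 + 1.26×(152−80.7) = 503.04 kJ/kg
Q = 1730 kJ/s = 1730 kJ/s = 103800 kJ/min
ṁ = Q/Δh = 103800 / 503.04 = 206.35 kg/min

ṁ = 206 kg/min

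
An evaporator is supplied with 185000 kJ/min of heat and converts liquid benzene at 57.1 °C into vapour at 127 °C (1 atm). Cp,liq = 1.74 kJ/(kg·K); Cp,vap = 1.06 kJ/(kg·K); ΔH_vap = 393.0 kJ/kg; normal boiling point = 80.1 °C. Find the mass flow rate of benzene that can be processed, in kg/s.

Δh = 1.74×(80.1−57.1) + 393.0 + 1.06×(127−80.1) = 482.73 kJ/kg
Q = 185000 kJ/min = 3083.3 kJ/s = 3083.3 kJ/s
ṁ = Q/Δh = 3083.3 / 482.73 = 6.3872 kg/s

ṁ = 6.39 kg/s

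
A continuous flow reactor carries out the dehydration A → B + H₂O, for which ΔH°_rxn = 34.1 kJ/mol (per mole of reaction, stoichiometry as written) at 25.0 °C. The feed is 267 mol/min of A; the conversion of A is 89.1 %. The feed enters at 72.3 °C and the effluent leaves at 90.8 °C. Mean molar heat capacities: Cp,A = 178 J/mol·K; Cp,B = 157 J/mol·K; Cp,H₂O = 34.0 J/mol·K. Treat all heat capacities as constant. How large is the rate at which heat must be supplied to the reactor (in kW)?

Extent of reaction ξ = 0.891 × 267 = 237.9 mol/min
Reaction term: ξ·ΔH°_rxn = 237.9 × 34.1 = 8112.3 kJ/min
Sensible, feed 72.3→25 °C: -2248 kJ/min
Outlet flows (mol/min): A 29.103, B 237.9, H₂O 237.9
Sensible, products 25→90.8 °C: 3330.7 kJ/min
Q = ΔH = 9195 kJ/min = 153.25 kW
Heat supplied = 153.25 kW

Q_in = 153 kW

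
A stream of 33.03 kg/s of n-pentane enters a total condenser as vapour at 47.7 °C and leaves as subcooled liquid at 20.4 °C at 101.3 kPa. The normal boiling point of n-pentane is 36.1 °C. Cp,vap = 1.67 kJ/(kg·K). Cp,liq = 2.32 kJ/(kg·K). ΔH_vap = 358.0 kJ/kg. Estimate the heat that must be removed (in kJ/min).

vapour 47.7→36.1 °C: -19.372 kJ/kg
condensation at 36.1 °C: -358 kJ/kg
liquid 36.1→20.4 °C: -36.424 kJ/kg
Δh = -19.372 + -358 + -36.424 = -413.8 kJ/kg
Q = ṁ·Δh = 33.03 kg/s × -413.8 kJ/kg = -13668 kJ/s
|Q| = 13668 kW = 820060 kJ/min

Q_c = 820000 kJ/min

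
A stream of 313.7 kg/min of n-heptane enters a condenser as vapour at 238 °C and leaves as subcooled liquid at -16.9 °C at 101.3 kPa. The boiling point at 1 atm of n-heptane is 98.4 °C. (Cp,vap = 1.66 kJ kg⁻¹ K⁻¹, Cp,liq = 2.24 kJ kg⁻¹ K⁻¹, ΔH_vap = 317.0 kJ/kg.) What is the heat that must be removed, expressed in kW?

vapour 238→98.4 °C: -231.74 kJ/kg
condensation at 98.4 °C: -317 kJ/kg
liquid 98.4→-16.9 °C: -258.27 kJ/kg
Δh = -231.74 + -317 + -258.27 = -807.01 kJ/kg
Q = ṁ·Δh = 313.7 kg/min × -807.01 kJ/kg = -253160 kJ/min
|Q| = 4219.3 kW

Q_c = 4220 kW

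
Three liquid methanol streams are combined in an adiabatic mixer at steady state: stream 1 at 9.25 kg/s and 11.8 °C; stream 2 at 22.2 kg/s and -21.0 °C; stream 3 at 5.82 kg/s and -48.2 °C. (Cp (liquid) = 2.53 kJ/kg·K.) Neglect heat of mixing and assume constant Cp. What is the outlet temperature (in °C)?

No heat crosses the boundary, so H_out = H_in.
Σ ṁᵢCp,ᵢTᵢ = 9.25×2.53×11.8 + 22.2×2.53×-21.0 + 5.82×2.53×-48.2 = -1613.1
Σ ṁᵢCp,ᵢ = 9.25×2.53 + 22.2×2.53 + 5.82×2.53 = 94.293
T_out = -1613.1 / 94.293 = -17.107 °C

T_out = -17.1 °C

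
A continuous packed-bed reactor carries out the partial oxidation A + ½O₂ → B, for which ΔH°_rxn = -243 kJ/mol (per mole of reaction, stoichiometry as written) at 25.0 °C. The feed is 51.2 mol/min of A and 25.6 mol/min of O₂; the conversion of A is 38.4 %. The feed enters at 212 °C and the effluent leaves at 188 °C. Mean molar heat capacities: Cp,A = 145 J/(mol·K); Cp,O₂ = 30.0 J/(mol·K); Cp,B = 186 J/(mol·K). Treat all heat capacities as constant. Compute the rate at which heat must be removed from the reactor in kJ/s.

Extent of reaction ξ = 0.384 × 51.2 = 19.661 mol/min
Reaction term: ξ·ΔH°_rxn = 19.661 × -243 = -4777.6 kJ/min
Sensible, feed 212→25 °C: -1531.9 kJ/min
Outlet flows (mol/min): A 31.539, O₂ 15.77, B 19.661
Sensible, products 25→188 °C: 1418.6 kJ/min
Q = ΔH = -4890.9 kJ/min = -81.514 kW
Heat removed = 81.514 kJ/s

Q_out = 81.5 kJ/s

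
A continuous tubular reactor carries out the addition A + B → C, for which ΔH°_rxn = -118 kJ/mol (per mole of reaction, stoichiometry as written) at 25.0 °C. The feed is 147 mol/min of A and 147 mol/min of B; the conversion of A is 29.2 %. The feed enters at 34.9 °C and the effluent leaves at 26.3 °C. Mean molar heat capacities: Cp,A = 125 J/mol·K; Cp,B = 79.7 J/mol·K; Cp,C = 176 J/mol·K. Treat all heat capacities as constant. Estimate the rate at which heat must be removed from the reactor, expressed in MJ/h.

Extent of reaction ξ = 0.292 × 147 = 42.924 mol/min
Reaction term: ξ·ΔH°_rxn = 42.924 × -118 = -5065 kJ/min
Sensible, feed 34.9→25 °C: -297.9 kJ/min
Outlet flows (mol/min): A 104.08, B 104.08, C 42.924
Sensible, products 25→26.3 °C: 37.517 kJ/min
Q = ΔH = -5325.4 kJ/min = -88.757 kW
Heat removed = 319.52 MJ/h

Q_out = 320 MJ/h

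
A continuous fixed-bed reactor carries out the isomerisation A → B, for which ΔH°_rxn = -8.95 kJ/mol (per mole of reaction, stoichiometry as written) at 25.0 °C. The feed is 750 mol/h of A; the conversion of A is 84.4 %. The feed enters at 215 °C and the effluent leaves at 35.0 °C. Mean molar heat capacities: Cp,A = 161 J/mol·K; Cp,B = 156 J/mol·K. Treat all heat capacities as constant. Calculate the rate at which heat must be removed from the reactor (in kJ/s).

Q_out = 7.62 kJ/s

Extent of reaction ξ = 0.844 × 750 = 633 mol/h
Reaction term: ξ·ΔH°_rxn = 633 × -8.95 = -5665.3 kJ/h
Sensible, feed 215→25 °C: -22942 kJ/h
Outlet flows (mol/h): A 117, B 633
Sensible, products 25→35.0 °C: 1175.8 kJ/h
Q = ΔH = -27432 kJ/h = -7.62 kW
Heat removed = 7.62 kJ/s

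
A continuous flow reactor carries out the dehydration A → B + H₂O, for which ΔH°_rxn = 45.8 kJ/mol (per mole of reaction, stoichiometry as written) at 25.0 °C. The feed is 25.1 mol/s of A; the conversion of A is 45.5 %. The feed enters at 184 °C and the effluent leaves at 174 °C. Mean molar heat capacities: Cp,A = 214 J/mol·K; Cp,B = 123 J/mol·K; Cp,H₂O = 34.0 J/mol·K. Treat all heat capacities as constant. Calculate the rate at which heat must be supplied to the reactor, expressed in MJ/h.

Q_in = 1340 MJ/h

Extent of reaction ξ = 0.455 × 25.1 = 11.421 mol/s
Reaction term: ξ·ΔH°_rxn = 11.421 × 45.8 = 523.06 kJ/s
Sensible, feed 184→25 °C: -854.05 kJ/s
Outlet flows (mol/s): A 13.68, B 11.421, H₂O 11.421
Sensible, products 25→174 °C: 703.34 kJ/s
Q = ΔH = 372.35 kJ/s = 372.35 kW
Heat supplied = 1340.5 MJ/h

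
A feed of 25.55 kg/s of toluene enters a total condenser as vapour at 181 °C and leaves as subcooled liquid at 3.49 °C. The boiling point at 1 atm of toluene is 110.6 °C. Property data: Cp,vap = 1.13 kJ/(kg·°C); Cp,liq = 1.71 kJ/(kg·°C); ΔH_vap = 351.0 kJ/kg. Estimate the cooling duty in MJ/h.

Q_c = 56400 MJ/h

vapour 181→110.6 °C: -79.552 kJ/kg
condensation at 110.6 °C: -351 kJ/kg
liquid 110.6→3.49 °C: -183.16 kJ/kg
Δh = -79.552 + -351 + -183.16 = -613.71 kJ/kg
Q = ṁ·Δh = 25.55 kg/s × -613.71 kJ/kg = -15680 kJ/s
|Q| = 15680 kW = 56449 MJ/h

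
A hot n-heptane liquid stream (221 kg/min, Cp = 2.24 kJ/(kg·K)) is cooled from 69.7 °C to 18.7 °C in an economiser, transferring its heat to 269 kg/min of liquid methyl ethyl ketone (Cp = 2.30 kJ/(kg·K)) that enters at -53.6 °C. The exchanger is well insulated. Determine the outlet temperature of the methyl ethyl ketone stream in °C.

Heat released by hot stream: Q = 221 × 2.24 × (69.7 − 18.7) = 25247 kJ/min
Energy balance on cold side (adiabatic exchanger): Q = ṁ_c·Cp_c·(T_c,out − T_c,in)
T_c,out = -53.6 + 25247/(269 × 2.30) = -12.793 °C

T_c,out = -12.8 °C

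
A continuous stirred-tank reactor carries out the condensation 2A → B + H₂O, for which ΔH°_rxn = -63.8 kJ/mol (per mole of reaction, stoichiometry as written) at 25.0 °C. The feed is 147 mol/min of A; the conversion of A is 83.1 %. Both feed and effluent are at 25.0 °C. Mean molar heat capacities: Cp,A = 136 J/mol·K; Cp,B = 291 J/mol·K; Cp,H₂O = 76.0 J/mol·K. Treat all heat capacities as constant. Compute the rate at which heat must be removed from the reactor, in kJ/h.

Q_out = 234000 kJ/h

Extent of reaction ξ = 0.831 × 147 / 2 = 61.078 mol/min
Reaction term: ξ·ΔH°_rxn = 61.078 × -63.8 = -3896.8 kJ/min
Q = ΔH = -3896.8 kJ/min = -64.947 kW
Heat removed = 233810 kJ/h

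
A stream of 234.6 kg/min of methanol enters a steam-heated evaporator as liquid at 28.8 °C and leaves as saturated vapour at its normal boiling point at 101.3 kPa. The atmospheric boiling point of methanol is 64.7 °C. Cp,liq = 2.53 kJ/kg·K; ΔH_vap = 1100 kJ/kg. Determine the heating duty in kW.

liquid 28.8→64.7 °C: 90.827 kJ/kg
vaporisation at 64.7 °C: 1100 kJ/kg
Δh = 90.827 + 1100 = 1190.8 kJ/kg
Q = ṁ·Δh = 234.6 kg/min × 1190.8 kJ/kg = 279370 kJ/min
|Q| = 4656.1 kW

Q = 4660 kW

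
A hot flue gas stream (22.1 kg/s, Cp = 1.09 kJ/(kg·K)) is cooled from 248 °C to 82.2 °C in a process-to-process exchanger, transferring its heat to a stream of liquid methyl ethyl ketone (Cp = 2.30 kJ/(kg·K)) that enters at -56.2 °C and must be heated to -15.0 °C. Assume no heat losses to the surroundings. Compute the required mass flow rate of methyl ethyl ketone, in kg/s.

ṁ_c = 42.1 kg/s

Heat released by hot stream: Q = 22.1 × 1.09 × (248 − 82.2) = 3994 kJ/s
Energy balance on cold side (adiabatic exchanger): Q = ṁ_c·Cp_c·(T_c,out − T_c,in)
ṁ_c = 3994 / [2.30 × (-15.0 − -56.2)] = 42.148 kg/s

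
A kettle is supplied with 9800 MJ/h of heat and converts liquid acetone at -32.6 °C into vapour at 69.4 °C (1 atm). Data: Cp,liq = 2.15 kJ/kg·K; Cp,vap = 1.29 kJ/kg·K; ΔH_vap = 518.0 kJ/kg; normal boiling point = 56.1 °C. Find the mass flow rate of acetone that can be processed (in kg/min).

ṁ = 225 kg/min

Δh = 2.15×(56.1−-32.6) + 518.0 + 1.29×(69.4−56.1) = 725.86 kJ/kg
Q = 9800 MJ/h = 2722.2 kJ/s = 163330 kJ/min
ṁ = Q/Δh = 163330 / 725.86 = 225.02 kg/min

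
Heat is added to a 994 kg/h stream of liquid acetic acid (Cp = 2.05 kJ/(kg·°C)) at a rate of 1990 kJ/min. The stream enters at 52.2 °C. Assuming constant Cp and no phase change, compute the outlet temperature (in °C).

Q = 1990 kJ/min = 119400 kJ/h
ΔT = Q/(ṁ·Cp) = 119400/(994×2.05) = 58.595 K
T_out = 52.2 + 58.595 = 110.8 °C

T_out = 111 °C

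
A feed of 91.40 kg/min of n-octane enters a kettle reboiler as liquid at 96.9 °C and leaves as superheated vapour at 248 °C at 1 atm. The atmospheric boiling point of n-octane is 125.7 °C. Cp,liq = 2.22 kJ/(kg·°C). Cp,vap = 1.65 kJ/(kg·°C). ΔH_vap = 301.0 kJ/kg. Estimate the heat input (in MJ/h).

Q = 3110 MJ/h

liquid 96.9→125.7 °C: 63.936 kJ/kg
vaporisation at 125.7 °C: 301 kJ/kg
vapour 125.7→248 °C: 201.79 kJ/kg
Δh = 63.936 + 301 + 201.79 = 566.73 kJ/kg
Q = ṁ·Δh = 91.40 kg/min × 566.73 kJ/kg = 51799 kJ/min
|Q| = 863.32 kW = 3108 MJ/h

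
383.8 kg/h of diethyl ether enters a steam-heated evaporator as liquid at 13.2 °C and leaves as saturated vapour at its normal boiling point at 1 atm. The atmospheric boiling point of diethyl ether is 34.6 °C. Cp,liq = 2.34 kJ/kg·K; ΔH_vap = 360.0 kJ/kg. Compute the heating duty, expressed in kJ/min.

liquid 13.2→34.6 °C: 50.076 kJ/kg
vaporisation at 34.6 °C: 360 kJ/kg
Δh = 50.076 + 360 = 410.08 kJ/kg
Q = ṁ·Δh = 383.8 kg/h × 410.08 kJ/kg = 157390 kJ/h
|Q| = 43.719 kW = 2623.1 kJ/min

Q = 2620 kJ/min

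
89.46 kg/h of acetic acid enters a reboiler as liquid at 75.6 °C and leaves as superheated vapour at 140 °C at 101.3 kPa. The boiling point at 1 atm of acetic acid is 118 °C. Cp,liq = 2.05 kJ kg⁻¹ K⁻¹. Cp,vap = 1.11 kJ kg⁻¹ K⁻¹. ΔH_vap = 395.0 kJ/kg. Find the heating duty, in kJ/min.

Q = 755 kJ/min

liquid 75.6→118 °C: 86.92 kJ/kg
vaporisation at 118 °C: 395 kJ/kg
vapour 118→140 °C: 24.42 kJ/kg
Δh = 86.92 + 395 + 24.42 = 506.34 kJ/kg
Q = ṁ·Δh = 89.46 kg/h × 506.34 kJ/kg = 45297 kJ/h
|Q| = 12.583 kW = 754.95 kJ/min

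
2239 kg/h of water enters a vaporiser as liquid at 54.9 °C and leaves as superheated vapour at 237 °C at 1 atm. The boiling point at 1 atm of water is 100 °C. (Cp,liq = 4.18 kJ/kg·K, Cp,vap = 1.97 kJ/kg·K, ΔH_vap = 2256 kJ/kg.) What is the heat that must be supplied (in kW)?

Q = 1690 kW

liquid 54.9→100 °C: 188.52 kJ/kg
vaporisation at 100 °C: 2256 kJ/kg
vapour 100→237 °C: 269.89 kJ/kg
Δh = 188.52 + 2256 + 269.89 = 2714.4 kJ/kg
Q = ṁ·Δh = 2239 kg/h × 2714.4 kJ/kg = 6.0776e+06 kJ/h
|Q| = 1688.2 kW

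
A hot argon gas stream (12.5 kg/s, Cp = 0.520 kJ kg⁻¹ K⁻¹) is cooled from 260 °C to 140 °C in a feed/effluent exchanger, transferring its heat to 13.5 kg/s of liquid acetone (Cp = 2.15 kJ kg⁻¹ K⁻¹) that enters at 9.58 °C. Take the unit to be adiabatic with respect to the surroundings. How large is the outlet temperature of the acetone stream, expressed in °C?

Heat released by hot stream: Q = 12.5 × 0.520 × (260 − 140) = 780 kJ/s
Energy balance on cold side (adiabatic exchanger): Q = ṁ_c·Cp_c·(T_c,out − T_c,in)
T_c,out = 9.58 + 780/(13.5 × 2.15) = 36.453 °C

T_c,out = 36.5 °C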